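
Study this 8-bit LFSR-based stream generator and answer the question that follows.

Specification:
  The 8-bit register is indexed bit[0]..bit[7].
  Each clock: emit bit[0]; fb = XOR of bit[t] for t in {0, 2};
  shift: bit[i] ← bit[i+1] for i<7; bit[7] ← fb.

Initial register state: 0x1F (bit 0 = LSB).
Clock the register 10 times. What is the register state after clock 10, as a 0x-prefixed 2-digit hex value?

reg_0 = 0x1F
clock 1: out=1, reg = 0x0F
clock 2: out=1, reg = 0x07
clock 3: out=1, reg = 0x03
clock 4: out=1, reg = 0x81
clock 5: out=1, reg = 0xC0
clock 6: out=0, reg = 0x60
clock 7: out=0, reg = 0x30
clock 8: out=0, reg = 0x18
clock 9: out=0, reg = 0x0C
clock 10: out=0, reg = 0x86

0x86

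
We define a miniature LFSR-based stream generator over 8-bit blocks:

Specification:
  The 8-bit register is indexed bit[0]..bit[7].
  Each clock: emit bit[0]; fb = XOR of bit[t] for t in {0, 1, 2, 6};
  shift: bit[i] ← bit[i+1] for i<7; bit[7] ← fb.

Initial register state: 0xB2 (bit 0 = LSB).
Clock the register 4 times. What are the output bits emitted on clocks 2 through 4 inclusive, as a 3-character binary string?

reg_0 = 0xB2
clock 1: out=0, reg = 0xD9
clock 2: out=1, reg = 0x6C
clock 3: out=0, reg = 0x36
clock 4: out=0, reg = 0x1B

100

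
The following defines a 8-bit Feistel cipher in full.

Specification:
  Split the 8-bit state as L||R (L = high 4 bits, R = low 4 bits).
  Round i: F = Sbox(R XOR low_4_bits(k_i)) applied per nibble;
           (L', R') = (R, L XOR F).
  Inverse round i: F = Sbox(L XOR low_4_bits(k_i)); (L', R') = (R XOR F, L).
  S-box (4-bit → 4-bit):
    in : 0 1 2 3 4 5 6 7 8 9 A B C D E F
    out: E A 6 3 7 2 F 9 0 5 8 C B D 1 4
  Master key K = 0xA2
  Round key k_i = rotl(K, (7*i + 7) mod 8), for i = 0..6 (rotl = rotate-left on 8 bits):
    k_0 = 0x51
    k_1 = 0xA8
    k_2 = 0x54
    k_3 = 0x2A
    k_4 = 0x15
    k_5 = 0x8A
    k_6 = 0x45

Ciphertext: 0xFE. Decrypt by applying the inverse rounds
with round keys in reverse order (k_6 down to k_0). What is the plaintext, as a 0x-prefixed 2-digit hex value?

s_0 = ciphertext = 0xFE
s_1 = InvRound(s_0, k_6) = 0x6F
s_2 = InvRound(s_1, k_5) = 0x46
s_3 = InvRound(s_2, k_4) = 0xC4
s_4 = InvRound(s_3, k_3) = 0xBC
s_5 = InvRound(s_4, k_2) = 0x8B
s_6 = InvRound(s_5, k_1) = 0x58
s_7 = InvRound(s_6, k_0) = 0xF5

0xF5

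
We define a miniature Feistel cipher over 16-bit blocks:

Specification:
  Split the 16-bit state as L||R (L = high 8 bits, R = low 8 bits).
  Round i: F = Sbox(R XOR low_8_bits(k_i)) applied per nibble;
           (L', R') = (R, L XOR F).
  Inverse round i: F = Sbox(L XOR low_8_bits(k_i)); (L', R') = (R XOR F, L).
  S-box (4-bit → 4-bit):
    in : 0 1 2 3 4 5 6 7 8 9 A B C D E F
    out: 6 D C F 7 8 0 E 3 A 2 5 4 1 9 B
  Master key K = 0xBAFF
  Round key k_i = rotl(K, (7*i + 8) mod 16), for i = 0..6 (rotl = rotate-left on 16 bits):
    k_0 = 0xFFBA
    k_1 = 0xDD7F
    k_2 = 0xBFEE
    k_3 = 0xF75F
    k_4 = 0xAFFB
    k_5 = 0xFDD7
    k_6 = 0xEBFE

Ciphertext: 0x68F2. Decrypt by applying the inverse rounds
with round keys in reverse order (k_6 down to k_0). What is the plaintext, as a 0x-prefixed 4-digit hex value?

0xC909

s_0 = ciphertext = 0x68F2
s_1 = InvRound(s_0, k_6) = 0x5268
s_2 = InvRound(s_1, k_5) = 0x5052
s_3 = InvRound(s_2, k_4) = 0x7750
s_4 = InvRound(s_3, k_3) = 0x9377
s_5 = InvRound(s_4, k_2) = 0x9693
s_6 = InvRound(s_5, k_1) = 0x0996
s_7 = InvRound(s_6, k_0) = 0xC909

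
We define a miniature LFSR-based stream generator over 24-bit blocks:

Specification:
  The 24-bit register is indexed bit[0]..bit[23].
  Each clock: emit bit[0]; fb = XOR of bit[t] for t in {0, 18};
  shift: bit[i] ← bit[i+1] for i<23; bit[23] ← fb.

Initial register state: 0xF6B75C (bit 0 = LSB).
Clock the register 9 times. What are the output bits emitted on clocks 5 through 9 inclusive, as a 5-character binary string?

10101

reg_0 = 0xF6B75C
clock 1: out=0, reg = 0xFB5BAE
clock 2: out=0, reg = 0x7DADD7
clock 3: out=1, reg = 0x3ED6EB
clock 4: out=1, reg = 0x1F6B75
clock 5: out=1, reg = 0x0FB5BA
clock 6: out=0, reg = 0x87DADD
clock 7: out=1, reg = 0x43ED6E
clock 8: out=0, reg = 0x21F6B7
clock 9: out=1, reg = 0x90FB5B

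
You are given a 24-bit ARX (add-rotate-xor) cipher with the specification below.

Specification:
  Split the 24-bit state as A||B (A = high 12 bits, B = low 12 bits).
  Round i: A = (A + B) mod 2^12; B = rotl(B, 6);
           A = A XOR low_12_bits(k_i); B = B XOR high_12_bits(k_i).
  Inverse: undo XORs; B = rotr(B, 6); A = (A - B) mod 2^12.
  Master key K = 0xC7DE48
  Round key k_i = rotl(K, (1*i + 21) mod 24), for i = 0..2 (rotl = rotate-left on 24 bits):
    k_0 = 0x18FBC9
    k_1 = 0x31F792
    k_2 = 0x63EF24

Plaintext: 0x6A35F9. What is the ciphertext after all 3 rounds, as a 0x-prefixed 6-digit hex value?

0xAFBE2A

s_0 = plaintext = 0x6A35F9
s_1 = Round(s_0, k_0) = 0x755FD8
s_2 = Round(s_1, k_1) = 0x0BF520
s_3 = Round(s_2, k_2) = 0xAFBE2A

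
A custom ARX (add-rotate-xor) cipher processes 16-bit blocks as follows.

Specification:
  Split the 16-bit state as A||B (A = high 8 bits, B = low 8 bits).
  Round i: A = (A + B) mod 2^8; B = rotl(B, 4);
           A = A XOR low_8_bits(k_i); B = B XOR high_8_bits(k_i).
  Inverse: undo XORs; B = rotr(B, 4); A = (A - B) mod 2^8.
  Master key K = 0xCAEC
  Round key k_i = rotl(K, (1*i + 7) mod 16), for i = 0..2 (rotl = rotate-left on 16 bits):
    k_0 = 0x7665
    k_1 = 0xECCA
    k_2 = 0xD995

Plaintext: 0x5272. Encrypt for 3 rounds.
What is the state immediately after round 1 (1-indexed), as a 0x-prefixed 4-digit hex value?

s_0 = plaintext = 0x5272
s_1 = Round(s_0, k_0) = 0xA151
s_2 = Round(s_1, k_1) = 0x38F9
s_3 = Round(s_2, k_2) = 0xA446

0xA151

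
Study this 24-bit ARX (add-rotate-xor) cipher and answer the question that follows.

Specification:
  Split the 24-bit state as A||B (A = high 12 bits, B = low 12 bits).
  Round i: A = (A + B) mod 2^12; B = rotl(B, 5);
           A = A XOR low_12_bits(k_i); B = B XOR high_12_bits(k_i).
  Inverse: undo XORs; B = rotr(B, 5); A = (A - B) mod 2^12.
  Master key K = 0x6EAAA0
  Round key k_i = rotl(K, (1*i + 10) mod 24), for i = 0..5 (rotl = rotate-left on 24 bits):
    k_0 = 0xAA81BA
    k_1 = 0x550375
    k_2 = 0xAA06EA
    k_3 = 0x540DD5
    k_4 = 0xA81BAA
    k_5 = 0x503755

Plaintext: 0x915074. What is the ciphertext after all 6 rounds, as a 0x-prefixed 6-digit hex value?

s_0 = plaintext = 0x915074
s_1 = Round(s_0, k_0) = 0x833428
s_2 = Round(s_1, k_1) = 0xF2E058
s_3 = Round(s_2, k_2) = 0x96C1A0
s_4 = Round(s_3, k_3) = 0x6D9143
s_5 = Round(s_4, k_4) = 0x3B62E3
s_6 = Round(s_5, k_5) = 0x1CC966

0x1CC966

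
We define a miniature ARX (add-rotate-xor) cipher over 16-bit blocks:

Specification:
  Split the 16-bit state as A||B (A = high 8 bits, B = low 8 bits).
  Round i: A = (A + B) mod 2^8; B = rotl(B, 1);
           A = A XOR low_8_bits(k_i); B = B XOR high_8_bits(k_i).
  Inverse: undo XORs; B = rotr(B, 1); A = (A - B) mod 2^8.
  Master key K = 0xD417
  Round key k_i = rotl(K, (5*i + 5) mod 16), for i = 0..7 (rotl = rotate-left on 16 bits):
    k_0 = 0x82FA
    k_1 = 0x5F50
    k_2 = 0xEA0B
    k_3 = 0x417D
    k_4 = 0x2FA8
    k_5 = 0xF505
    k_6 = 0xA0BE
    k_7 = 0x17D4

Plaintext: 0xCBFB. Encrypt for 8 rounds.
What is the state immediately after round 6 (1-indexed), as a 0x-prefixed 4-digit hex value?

s_0 = plaintext = 0xCBFB
s_1 = Round(s_0, k_0) = 0x3C75
s_2 = Round(s_1, k_1) = 0xE1B5
s_3 = Round(s_2, k_2) = 0x9D81
s_4 = Round(s_3, k_3) = 0x6342
s_5 = Round(s_4, k_4) = 0x0DAB
s_6 = Round(s_5, k_5) = 0xBDA2
s_7 = Round(s_6, k_6) = 0xE1E5
s_8 = Round(s_7, k_7) = 0x12DC

0xBDA2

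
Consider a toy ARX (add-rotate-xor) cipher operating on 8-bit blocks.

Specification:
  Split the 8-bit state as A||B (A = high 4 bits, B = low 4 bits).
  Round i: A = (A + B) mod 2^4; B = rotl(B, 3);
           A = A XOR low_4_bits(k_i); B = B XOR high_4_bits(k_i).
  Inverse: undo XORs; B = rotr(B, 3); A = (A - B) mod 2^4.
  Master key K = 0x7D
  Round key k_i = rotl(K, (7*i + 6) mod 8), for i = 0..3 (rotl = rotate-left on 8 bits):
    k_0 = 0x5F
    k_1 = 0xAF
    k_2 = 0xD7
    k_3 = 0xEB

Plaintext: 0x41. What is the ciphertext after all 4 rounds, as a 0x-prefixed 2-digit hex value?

s_0 = plaintext = 0x41
s_1 = Round(s_0, k_0) = 0xAD
s_2 = Round(s_1, k_1) = 0x84
s_3 = Round(s_2, k_2) = 0xBF
s_4 = Round(s_3, k_3) = 0x11

0x11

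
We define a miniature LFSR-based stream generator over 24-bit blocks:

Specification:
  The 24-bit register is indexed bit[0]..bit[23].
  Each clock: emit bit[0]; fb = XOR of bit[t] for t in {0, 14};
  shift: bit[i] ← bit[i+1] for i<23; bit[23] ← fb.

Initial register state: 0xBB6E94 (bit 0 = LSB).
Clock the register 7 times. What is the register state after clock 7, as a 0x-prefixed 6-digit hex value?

0xF376DD

reg_0 = 0xBB6E94
clock 1: out=0, reg = 0xDDB74A
clock 2: out=0, reg = 0x6EDBA5
clock 3: out=1, reg = 0x376DD2
clock 4: out=0, reg = 0x9BB6E9
clock 5: out=1, reg = 0xCDDB74
clock 6: out=0, reg = 0xE6EDBA
clock 7: out=0, reg = 0xF376DD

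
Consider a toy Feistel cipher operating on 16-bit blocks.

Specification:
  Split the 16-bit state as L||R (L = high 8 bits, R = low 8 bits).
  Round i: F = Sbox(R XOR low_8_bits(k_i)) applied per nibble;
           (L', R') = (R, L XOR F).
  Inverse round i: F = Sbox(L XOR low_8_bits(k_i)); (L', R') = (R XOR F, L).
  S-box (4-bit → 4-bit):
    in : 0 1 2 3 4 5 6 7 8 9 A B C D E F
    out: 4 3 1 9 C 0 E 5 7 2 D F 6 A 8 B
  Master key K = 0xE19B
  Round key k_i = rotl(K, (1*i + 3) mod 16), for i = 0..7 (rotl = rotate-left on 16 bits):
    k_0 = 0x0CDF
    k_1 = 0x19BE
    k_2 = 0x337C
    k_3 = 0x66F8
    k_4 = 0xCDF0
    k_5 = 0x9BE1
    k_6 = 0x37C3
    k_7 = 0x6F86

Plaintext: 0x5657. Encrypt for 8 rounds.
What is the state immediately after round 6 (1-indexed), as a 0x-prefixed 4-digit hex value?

s_0 = plaintext = 0x5657
s_1 = Round(s_0, k_0) = 0x5721
s_2 = Round(s_1, k_1) = 0x217C
s_3 = Round(s_2, k_2) = 0x7C65
s_4 = Round(s_3, k_3) = 0x6556
s_5 = Round(s_4, k_4) = 0x56BB
s_6 = Round(s_5, k_5) = 0xBB5B
s_7 = Round(s_6, k_6) = 0x5B9C
s_8 = Round(s_7, k_7) = 0x9C66

0xBB5B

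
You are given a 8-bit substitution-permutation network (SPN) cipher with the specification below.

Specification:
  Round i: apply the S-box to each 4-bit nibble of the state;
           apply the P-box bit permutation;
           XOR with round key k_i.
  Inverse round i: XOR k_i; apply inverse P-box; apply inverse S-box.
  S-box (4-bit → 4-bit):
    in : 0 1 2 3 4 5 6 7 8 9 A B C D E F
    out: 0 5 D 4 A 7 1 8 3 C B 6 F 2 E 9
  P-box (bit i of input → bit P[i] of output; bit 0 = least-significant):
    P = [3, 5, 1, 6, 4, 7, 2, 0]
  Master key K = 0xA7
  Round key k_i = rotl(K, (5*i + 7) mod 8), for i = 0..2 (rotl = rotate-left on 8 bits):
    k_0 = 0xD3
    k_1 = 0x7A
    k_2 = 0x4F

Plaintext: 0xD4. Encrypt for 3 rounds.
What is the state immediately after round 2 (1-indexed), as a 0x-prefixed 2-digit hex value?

s_0 = plaintext = 0xD4
s_1 = Round(s_0, k_0) = 0x33
s_2 = Round(s_1, k_1) = 0x7C
s_3 = Round(s_2, k_2) = 0x24

0x7C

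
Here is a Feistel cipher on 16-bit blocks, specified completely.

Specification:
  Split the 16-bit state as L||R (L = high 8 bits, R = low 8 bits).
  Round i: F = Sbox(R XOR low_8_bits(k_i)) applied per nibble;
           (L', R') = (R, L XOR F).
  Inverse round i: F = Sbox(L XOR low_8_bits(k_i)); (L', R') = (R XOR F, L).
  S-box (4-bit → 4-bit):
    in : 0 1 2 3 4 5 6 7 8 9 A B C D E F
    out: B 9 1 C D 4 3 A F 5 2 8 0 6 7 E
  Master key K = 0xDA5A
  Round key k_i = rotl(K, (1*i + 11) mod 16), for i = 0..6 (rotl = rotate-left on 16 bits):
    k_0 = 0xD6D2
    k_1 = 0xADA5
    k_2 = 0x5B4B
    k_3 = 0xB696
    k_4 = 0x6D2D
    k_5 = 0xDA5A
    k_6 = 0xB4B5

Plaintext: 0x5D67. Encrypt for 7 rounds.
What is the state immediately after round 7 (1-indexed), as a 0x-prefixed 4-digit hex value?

0x9E0C

s_0 = plaintext = 0x5D67
s_1 = Round(s_0, k_0) = 0x67D9
s_2 = Round(s_1, k_1) = 0xD9C7
s_3 = Round(s_2, k_2) = 0xC729
s_4 = Round(s_3, k_3) = 0x2949
s_5 = Round(s_4, k_4) = 0x4914
s_6 = Round(s_5, k_5) = 0x149E
s_7 = Round(s_6, k_6) = 0x9E0C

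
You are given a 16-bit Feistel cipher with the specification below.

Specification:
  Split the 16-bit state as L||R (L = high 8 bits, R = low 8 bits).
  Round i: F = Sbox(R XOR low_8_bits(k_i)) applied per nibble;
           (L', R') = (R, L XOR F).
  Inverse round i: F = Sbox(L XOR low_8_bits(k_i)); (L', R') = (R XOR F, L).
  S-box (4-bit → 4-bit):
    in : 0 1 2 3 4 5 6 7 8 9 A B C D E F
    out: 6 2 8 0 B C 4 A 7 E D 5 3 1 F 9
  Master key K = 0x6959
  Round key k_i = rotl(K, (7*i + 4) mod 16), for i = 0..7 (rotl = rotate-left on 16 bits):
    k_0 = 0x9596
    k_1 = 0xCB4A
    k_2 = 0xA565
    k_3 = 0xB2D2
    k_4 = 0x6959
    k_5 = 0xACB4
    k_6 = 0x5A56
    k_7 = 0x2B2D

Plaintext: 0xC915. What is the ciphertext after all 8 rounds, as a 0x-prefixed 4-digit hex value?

s_0 = plaintext = 0xC915
s_1 = Round(s_0, k_0) = 0x15B9
s_2 = Round(s_1, k_1) = 0xB985
s_3 = Round(s_2, k_2) = 0x854F
s_4 = Round(s_3, k_3) = 0x4F64
s_5 = Round(s_4, k_4) = 0x644E
s_6 = Round(s_5, k_5) = 0x4EF9
s_7 = Round(s_6, k_6) = 0xF997
s_8 = Round(s_7, k_7) = 0x97A4

0x97A4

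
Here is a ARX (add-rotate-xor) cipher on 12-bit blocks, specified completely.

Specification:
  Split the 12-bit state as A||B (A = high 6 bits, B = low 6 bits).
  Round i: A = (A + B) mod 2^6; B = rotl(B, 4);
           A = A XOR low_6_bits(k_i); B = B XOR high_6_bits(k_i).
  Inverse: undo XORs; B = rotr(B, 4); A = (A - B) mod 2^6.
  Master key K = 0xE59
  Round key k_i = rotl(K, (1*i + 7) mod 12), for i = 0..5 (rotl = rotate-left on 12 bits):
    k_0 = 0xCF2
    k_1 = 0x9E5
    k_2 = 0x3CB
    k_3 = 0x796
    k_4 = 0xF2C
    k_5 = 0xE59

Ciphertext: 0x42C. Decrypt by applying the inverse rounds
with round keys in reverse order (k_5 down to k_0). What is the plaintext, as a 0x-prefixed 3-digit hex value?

0x01A

s_0 = ciphertext = 0x42C
s_1 = InvRound(s_0, k_5) = 0xD15
s_2 = InvRound(s_1, k_4) = 0xCA6
s_3 = InvRound(s_2, k_3) = 0x063
s_4 = InvRound(s_3, k_2) = 0x632
s_5 = InvRound(s_4, k_1) = 0xA15
s_6 = InvRound(s_5, k_0) = 0x01A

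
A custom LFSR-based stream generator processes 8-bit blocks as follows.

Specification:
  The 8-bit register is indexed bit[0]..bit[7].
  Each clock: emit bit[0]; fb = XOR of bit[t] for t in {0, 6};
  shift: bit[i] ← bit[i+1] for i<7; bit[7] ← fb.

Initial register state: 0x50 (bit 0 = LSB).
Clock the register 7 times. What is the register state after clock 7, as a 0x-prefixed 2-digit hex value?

reg_0 = 0x50
clock 1: out=0, reg = 0xA8
clock 2: out=0, reg = 0x54
clock 3: out=0, reg = 0xAA
clock 4: out=0, reg = 0x55
clock 5: out=1, reg = 0x2A
clock 6: out=0, reg = 0x15
clock 7: out=1, reg = 0x8A

0x8A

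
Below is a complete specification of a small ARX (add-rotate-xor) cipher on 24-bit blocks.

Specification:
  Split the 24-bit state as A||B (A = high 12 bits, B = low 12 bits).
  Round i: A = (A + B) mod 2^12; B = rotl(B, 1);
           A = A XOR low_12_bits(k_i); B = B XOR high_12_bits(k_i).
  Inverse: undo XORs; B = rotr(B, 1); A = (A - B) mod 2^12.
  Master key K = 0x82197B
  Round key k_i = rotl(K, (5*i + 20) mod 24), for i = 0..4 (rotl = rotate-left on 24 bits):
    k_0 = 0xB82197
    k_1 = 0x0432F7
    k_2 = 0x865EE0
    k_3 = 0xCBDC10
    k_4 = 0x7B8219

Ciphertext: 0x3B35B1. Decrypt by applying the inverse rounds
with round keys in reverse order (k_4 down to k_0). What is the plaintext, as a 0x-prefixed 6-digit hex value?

0x787B86

s_0 = ciphertext = 0x3B35B1
s_1 = InvRound(s_0, k_4) = 0x8A6904
s_2 = InvRound(s_1, k_3) = 0x9DAADC
s_3 = InvRound(s_2, k_2) = 0xDDE95C
s_4 = InvRound(s_3, k_1) = 0x29AC8F
s_5 = InvRound(s_4, k_0) = 0x787B86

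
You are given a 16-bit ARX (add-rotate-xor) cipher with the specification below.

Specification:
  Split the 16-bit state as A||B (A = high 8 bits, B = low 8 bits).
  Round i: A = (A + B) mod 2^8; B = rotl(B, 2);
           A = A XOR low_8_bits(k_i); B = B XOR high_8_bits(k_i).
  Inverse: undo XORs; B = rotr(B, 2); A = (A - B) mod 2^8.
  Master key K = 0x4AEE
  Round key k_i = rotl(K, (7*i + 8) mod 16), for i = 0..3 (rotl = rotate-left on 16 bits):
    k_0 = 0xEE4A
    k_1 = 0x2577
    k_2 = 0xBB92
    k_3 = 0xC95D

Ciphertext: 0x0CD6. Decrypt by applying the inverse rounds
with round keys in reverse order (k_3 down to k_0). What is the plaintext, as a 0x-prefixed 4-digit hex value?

0x3218

s_0 = ciphertext = 0x0CD6
s_1 = InvRound(s_0, k_3) = 0x8AC7
s_2 = InvRound(s_1, k_2) = 0xF91F
s_3 = InvRound(s_2, k_1) = 0x008E
s_4 = InvRound(s_3, k_0) = 0x3218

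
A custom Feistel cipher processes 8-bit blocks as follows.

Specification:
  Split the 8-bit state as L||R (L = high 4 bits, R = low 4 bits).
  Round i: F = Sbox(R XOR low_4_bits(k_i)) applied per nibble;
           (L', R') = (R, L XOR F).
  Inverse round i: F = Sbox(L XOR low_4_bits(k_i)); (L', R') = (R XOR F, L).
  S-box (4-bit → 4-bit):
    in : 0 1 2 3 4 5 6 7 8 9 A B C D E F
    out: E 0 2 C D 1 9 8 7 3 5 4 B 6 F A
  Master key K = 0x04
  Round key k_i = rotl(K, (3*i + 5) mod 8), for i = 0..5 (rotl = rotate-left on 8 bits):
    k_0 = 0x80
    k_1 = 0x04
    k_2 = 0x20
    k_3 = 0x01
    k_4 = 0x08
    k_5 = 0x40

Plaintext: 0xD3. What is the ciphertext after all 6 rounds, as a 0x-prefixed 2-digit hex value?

s_0 = plaintext = 0xD3
s_1 = Round(s_0, k_0) = 0x31
s_2 = Round(s_1, k_1) = 0x12
s_3 = Round(s_2, k_2) = 0x23
s_4 = Round(s_3, k_3) = 0x30
s_5 = Round(s_4, k_4) = 0x04
s_6 = Round(s_5, k_5) = 0x4D

0x4D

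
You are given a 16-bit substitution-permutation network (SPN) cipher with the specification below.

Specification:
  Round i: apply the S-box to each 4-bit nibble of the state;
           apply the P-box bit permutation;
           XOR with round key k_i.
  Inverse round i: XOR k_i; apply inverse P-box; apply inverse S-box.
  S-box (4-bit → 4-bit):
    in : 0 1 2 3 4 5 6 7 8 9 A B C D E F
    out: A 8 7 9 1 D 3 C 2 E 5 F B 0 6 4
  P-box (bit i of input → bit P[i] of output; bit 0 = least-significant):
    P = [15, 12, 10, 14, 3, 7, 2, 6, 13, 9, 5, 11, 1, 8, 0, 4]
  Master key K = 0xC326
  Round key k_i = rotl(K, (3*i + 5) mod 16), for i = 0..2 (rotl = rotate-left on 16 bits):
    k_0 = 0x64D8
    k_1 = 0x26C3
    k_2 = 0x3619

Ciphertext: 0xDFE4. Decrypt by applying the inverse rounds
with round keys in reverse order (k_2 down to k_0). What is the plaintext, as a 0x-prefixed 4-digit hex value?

0x46B7

s_0 = ciphertext = 0xDFE4
s_1 = InvRound(s_0, k_2) = 0x95B3
s_2 = InvRound(s_1, k_1) = 0x0216
s_3 = InvRound(s_2, k_0) = 0x46B7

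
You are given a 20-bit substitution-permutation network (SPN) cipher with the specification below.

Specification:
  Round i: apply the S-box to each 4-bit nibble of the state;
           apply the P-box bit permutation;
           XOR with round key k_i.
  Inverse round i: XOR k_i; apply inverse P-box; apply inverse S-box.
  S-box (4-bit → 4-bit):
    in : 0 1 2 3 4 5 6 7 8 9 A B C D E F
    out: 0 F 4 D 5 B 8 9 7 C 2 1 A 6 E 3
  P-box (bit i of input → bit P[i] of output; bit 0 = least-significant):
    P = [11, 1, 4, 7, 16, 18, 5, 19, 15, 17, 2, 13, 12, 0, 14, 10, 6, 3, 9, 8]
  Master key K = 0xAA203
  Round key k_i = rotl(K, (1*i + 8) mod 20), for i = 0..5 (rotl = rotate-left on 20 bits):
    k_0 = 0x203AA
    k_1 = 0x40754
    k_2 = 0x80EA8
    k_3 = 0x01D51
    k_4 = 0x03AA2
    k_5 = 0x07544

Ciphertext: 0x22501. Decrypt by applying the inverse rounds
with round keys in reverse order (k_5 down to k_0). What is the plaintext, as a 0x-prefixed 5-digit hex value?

0xEF39E

s_0 = ciphertext = 0x22501
s_1 = InvRound(s_0, k_5) = 0xB8D00
s_2 = InvRound(s_1, k_4) = 0x9753C
s_3 = InvRound(s_2, k_3) = 0xFD93B
s_4 = InvRound(s_3, k_2) = 0x91FFE
s_5 = InvRound(s_4, k_1) = 0xAB015
s_6 = InvRound(s_5, k_0) = 0xEF39E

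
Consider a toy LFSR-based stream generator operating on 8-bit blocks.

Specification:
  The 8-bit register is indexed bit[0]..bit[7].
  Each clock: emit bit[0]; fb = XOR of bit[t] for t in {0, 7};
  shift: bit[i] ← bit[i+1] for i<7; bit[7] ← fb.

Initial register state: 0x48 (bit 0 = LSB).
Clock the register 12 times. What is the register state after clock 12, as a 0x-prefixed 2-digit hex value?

reg_0 = 0x48
clock 1: out=0, reg = 0x24
clock 2: out=0, reg = 0x12
clock 3: out=0, reg = 0x09
clock 4: out=1, reg = 0x84
clock 5: out=0, reg = 0xC2
clock 6: out=0, reg = 0xE1
clock 7: out=1, reg = 0x70
clock 8: out=0, reg = 0x38
clock 9: out=0, reg = 0x1C
clock 10: out=0, reg = 0x0E
clock 11: out=0, reg = 0x07
clock 12: out=1, reg = 0x83

0x83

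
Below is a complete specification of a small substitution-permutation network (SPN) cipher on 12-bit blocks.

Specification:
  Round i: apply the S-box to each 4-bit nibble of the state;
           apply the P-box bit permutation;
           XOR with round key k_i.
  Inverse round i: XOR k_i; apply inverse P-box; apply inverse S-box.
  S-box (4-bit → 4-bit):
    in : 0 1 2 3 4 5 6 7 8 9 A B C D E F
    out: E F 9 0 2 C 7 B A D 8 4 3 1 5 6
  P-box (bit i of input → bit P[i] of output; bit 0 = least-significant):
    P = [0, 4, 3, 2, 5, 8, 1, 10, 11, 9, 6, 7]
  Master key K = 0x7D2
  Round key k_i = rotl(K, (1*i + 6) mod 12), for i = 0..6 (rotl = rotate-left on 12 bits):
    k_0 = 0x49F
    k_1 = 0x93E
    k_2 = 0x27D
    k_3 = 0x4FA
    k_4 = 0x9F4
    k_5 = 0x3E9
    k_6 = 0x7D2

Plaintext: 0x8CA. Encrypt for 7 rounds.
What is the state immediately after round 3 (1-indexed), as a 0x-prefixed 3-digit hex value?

0x266

s_0 = plaintext = 0x8CA
s_1 = Round(s_0, k_0) = 0x73B
s_2 = Round(s_1, k_1) = 0x3B6
s_3 = Round(s_2, k_2) = 0x266
s_4 = Round(s_3, k_3) = 0xD41
s_5 = Round(s_4, k_4) = 0x0E9
s_6 = Round(s_5, k_5) = 0x106
s_7 = Round(s_6, k_6) = 0x809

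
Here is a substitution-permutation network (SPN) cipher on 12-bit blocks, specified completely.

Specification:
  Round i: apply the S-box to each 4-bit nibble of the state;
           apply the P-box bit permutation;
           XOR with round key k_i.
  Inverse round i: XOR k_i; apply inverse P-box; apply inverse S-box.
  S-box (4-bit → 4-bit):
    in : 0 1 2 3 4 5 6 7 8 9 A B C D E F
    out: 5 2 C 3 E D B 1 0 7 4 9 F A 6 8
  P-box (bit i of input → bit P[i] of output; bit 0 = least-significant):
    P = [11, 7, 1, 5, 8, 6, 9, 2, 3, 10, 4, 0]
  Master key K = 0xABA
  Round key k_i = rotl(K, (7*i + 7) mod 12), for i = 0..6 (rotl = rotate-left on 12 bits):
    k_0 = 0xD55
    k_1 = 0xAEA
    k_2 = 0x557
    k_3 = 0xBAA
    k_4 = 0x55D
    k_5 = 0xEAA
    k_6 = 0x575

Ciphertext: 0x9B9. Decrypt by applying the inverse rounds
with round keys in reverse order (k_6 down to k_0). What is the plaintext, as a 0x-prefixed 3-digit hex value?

0x556

s_0 = ciphertext = 0x9B9
s_1 = InvRound(s_0, k_6) = 0x3D3
s_2 = InvRound(s_1, k_5) = 0xC3B
s_3 = InvRound(s_2, k_4) = 0x865
s_4 = InvRound(s_3, k_3) = 0xBCE
s_5 = InvRound(s_4, k_2) = 0xCA3
s_6 = InvRound(s_5, k_1) = 0x6E8
s_7 = InvRound(s_6, k_0) = 0x556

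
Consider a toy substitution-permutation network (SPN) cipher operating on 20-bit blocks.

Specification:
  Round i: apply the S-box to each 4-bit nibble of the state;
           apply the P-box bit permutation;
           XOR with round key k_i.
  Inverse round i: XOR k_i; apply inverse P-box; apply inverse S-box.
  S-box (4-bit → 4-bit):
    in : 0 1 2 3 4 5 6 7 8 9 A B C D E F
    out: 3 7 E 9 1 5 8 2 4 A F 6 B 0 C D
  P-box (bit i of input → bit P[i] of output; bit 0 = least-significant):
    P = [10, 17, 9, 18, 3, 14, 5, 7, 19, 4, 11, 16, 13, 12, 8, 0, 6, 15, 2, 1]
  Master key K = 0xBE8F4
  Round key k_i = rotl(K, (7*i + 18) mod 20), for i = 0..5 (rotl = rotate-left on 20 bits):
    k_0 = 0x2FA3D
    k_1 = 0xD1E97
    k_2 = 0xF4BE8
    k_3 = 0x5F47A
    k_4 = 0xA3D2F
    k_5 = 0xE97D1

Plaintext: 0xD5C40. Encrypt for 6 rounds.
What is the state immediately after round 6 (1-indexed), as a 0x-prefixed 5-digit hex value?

s_0 = plaintext = 0xD5C40
s_1 = Round(s_0, k_0) = 0x9DF25
s_2 = Round(s_1, k_1) = 0x4D035
s_3 = Round(s_2, k_2) = 0x74D30
s_4 = Round(s_3, k_3) = 0x750F2
s_5 = Round(s_4, k_4) = 0x49E97
s_6 = Round(s_5, k_5) = 0xDCF10

0xDCF10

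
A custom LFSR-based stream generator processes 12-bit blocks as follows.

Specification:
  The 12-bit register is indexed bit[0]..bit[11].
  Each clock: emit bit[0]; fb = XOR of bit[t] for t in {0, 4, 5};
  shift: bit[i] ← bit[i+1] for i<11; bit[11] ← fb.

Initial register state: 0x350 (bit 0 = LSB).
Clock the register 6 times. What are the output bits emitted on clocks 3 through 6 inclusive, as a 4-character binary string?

reg_0 = 0x350
clock 1: out=0, reg = 0x9A8
clock 2: out=0, reg = 0xCD4
clock 3: out=0, reg = 0xE6A
clock 4: out=0, reg = 0xF35
clock 5: out=1, reg = 0xF9A
clock 6: out=0, reg = 0xFCD

0010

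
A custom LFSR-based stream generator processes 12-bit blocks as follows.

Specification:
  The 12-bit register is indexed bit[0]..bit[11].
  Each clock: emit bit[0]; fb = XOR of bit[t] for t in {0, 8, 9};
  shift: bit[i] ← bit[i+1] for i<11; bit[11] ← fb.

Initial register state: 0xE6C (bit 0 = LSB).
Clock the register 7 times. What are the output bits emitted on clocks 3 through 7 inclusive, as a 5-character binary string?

reg_0 = 0xE6C
clock 1: out=0, reg = 0xF36
clock 2: out=0, reg = 0x79B
clock 3: out=1, reg = 0xBCD
clock 4: out=1, reg = 0xDE6
clock 5: out=0, reg = 0xEF3
clock 6: out=1, reg = 0x779
clock 7: out=1, reg = 0xBBC

11011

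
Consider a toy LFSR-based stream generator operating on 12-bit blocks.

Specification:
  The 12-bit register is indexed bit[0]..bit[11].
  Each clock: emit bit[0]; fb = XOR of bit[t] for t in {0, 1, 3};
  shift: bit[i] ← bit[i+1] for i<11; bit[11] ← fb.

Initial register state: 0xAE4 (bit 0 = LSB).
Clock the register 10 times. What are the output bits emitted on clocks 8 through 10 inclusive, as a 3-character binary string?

101

reg_0 = 0xAE4
clock 1: out=0, reg = 0x572
clock 2: out=0, reg = 0xAB9
clock 3: out=1, reg = 0x55C
clock 4: out=0, reg = 0xAAE
clock 5: out=0, reg = 0x557
clock 6: out=1, reg = 0x2AB
clock 7: out=1, reg = 0x955
clock 8: out=1, reg = 0xCAA
clock 9: out=0, reg = 0x655
clock 10: out=1, reg = 0xB2A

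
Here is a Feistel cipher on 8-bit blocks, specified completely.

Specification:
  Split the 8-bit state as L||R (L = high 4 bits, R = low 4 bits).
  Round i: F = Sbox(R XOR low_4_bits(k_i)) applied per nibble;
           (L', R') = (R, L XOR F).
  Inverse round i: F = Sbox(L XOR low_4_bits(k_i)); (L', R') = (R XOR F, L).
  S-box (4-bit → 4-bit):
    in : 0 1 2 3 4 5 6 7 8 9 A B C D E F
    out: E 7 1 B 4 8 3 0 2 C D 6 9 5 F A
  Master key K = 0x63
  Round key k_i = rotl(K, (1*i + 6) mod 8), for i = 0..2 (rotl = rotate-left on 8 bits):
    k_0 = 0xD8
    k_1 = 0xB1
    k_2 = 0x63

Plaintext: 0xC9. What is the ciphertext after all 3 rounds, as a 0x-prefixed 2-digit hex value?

0x4B

s_0 = plaintext = 0xC9
s_1 = Round(s_0, k_0) = 0x9B
s_2 = Round(s_1, k_1) = 0xB4
s_3 = Round(s_2, k_2) = 0x4B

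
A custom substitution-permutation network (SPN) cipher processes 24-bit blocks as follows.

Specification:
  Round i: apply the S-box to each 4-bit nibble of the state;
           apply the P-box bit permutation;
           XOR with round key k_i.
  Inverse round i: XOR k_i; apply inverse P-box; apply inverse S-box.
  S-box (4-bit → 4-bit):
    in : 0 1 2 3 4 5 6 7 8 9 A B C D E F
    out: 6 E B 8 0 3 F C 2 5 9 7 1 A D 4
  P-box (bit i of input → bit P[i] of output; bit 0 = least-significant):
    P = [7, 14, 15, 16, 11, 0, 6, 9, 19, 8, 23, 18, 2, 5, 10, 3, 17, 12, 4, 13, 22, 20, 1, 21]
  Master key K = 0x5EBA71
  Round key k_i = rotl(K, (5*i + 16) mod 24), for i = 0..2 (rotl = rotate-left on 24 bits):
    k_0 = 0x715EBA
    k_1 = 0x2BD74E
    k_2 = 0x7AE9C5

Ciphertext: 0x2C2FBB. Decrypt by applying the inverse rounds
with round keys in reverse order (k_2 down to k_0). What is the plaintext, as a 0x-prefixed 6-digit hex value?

0x265D0A

s_0 = ciphertext = 0x2C2FBB
s_1 = InvRound(s_0, k_2) = 0xB96370
s_2 = InvRound(s_1, k_1) = 0x066F4F
s_3 = InvRound(s_2, k_0) = 0x265D0A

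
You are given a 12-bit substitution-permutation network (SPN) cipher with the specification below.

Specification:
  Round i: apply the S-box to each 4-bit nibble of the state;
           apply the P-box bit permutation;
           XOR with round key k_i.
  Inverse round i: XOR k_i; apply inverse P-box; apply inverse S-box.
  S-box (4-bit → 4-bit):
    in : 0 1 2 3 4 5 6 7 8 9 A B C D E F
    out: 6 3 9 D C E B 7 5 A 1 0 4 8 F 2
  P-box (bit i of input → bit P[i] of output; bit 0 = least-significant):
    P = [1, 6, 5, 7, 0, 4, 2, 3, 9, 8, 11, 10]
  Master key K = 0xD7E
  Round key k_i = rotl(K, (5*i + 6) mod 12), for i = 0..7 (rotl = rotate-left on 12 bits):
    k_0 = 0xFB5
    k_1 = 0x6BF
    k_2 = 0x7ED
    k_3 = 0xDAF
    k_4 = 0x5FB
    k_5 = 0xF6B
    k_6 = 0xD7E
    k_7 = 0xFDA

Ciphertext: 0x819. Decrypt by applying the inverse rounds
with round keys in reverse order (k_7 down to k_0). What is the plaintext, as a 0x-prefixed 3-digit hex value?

s_0 = ciphertext = 0x819
s_1 = InvRound(s_0, k_7) = 0x6A6
s_2 = InvRound(s_1, k_6) = 0x799
s_3 = InvRound(s_2, k_5) = 0xCFE
s_4 = InvRound(s_3, k_4) = 0x08B
s_5 = InvRound(s_4, k_3) = 0x5CC
s_6 = InvRound(s_5, k_2) = 0xAAC
s_7 = InvRound(s_6, k_1) = 0x41A
s_8 = InvRound(s_7, k_0) = 0x733

0x733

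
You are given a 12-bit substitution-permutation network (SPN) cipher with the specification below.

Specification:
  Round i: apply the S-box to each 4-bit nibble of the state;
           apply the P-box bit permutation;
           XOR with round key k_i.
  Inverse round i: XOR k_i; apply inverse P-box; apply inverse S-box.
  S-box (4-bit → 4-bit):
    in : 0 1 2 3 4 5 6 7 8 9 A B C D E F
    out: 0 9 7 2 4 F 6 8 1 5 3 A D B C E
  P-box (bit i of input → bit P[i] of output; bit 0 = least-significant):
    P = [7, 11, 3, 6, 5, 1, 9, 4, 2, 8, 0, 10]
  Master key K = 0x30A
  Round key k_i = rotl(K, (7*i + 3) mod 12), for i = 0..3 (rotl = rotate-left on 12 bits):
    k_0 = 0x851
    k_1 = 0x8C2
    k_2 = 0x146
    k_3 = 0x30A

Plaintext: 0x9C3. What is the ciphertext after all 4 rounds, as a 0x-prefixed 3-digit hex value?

s_0 = plaintext = 0x9C3
s_1 = Round(s_0, k_0) = 0x264
s_2 = Round(s_1, k_1) = 0xBCD
s_3 = Round(s_2, k_2) = 0xEB6
s_4 = Round(s_3, k_3) = 0xF11

0xF11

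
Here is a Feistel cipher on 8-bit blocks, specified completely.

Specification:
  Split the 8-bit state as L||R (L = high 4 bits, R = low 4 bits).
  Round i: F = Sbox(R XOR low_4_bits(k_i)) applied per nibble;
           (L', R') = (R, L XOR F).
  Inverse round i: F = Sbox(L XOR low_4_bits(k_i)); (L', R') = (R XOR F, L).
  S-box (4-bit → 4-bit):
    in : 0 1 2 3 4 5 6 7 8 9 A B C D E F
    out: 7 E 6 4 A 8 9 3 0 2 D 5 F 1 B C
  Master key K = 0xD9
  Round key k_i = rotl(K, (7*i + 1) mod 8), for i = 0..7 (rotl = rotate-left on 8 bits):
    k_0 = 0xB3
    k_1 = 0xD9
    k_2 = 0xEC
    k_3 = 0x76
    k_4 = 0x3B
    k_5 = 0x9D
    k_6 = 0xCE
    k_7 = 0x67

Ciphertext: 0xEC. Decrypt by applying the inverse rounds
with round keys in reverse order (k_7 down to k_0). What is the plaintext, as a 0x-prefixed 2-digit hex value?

s_0 = ciphertext = 0xEC
s_1 = InvRound(s_0, k_7) = 0xEE
s_2 = InvRound(s_1, k_6) = 0x9E
s_3 = InvRound(s_2, k_5) = 0x49
s_4 = InvRound(s_3, k_4) = 0x54
s_5 = InvRound(s_4, k_3) = 0x05
s_6 = InvRound(s_5, k_2) = 0xA0
s_7 = InvRound(s_6, k_1) = 0x4A
s_8 = InvRound(s_7, k_0) = 0x94

0x94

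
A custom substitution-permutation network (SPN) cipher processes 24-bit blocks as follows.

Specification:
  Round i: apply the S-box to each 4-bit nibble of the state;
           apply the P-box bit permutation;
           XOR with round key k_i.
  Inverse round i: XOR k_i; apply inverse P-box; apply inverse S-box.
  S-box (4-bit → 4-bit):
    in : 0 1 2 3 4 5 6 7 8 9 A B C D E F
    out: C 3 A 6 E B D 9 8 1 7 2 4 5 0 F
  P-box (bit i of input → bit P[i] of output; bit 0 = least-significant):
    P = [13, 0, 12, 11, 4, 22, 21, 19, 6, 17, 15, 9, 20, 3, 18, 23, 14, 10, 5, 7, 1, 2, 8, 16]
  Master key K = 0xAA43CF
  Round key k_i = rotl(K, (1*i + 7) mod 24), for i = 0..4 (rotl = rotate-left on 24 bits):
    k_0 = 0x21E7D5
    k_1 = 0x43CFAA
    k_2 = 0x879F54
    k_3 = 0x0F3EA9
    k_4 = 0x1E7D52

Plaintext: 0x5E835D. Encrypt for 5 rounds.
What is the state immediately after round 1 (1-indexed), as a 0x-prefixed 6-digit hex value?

s_0 = plaintext = 0x5E835D
s_1 = Round(s_0, k_0) = 0xEA57C3
s_2 = Round(s_1, k_1) = 0xF399C3
s_3 = Round(s_2, k_2) = 0xB68A33
s_4 = Round(s_3, k_3) = 0xEDEE4C
s_5 = Round(s_4, k_4) = 0x762D72

0xEA57C3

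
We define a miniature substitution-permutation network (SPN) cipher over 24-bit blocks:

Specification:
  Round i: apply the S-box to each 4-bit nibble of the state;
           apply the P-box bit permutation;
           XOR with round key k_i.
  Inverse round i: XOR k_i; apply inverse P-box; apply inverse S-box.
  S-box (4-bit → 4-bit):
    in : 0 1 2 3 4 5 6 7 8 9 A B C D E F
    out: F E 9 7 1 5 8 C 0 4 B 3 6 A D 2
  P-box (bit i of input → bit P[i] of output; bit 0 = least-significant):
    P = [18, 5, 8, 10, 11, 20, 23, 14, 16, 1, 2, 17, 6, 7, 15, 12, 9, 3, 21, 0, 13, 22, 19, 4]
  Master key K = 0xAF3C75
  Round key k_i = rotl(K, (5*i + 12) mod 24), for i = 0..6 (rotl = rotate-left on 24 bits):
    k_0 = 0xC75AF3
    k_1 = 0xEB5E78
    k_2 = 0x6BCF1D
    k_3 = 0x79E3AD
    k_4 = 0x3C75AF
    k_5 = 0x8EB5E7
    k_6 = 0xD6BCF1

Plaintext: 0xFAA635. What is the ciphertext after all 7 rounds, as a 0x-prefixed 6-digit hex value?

0xB134A4

s_0 = plaintext = 0xFAA635
s_1 = Round(s_0, k_0) = 0x11413A
s_2 = Round(s_1, k_1) = 0x155207
s_3 = Round(s_2, k_2) = 0x90004D
s_4 = Round(s_3, k_3) = 0x527D42
s_5 = Round(s_4, k_4) = 0x32CBAC
s_6 = Round(s_5, k_5) = 0xD75E44
s_7 = Round(s_6, k_6) = 0xB134A4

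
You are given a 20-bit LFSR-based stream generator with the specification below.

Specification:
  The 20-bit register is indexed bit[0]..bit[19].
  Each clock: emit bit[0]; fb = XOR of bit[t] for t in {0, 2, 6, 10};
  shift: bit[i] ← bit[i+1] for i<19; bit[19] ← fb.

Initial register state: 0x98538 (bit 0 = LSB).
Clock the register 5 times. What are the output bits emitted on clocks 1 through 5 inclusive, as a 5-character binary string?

reg_0 = 0x98538
clock 1: out=0, reg = 0xCC29C
clock 2: out=0, reg = 0xE614E
clock 3: out=0, reg = 0x730A7
clock 4: out=1, reg = 0x39853
clock 5: out=1, reg = 0x1CC29

00011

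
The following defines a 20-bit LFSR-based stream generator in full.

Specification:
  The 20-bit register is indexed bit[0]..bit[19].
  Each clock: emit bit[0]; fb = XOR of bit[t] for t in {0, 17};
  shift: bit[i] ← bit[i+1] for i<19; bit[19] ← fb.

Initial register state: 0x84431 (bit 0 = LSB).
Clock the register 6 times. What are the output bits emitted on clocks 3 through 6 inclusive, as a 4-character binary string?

0011

reg_0 = 0x84431
clock 1: out=1, reg = 0xC2218
clock 2: out=0, reg = 0x6110C
clock 3: out=0, reg = 0xB0886
clock 4: out=0, reg = 0xD8443
clock 5: out=1, reg = 0xEC221
clock 6: out=1, reg = 0x76110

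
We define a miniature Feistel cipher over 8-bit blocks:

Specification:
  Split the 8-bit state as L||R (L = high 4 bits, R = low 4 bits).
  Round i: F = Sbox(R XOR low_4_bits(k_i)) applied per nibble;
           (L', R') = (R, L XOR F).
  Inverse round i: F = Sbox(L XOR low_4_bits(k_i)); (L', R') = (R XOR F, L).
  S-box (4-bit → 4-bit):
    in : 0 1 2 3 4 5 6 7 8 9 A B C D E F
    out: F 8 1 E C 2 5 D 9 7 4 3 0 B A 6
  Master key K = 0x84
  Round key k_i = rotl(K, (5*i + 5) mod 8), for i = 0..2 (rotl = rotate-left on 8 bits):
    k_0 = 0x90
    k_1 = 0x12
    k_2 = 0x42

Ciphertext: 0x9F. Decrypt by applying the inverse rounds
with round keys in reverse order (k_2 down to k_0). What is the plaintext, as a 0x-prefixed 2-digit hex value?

0x23

s_0 = ciphertext = 0x9F
s_1 = InvRound(s_0, k_2) = 0xC9
s_2 = InvRound(s_1, k_1) = 0x3C
s_3 = InvRound(s_2, k_0) = 0x23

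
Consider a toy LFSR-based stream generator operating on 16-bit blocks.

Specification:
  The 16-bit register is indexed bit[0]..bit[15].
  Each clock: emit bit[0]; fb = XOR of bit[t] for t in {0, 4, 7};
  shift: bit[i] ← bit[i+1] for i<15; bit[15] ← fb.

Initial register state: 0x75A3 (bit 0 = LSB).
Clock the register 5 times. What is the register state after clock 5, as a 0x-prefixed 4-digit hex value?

reg_0 = 0x75A3
clock 1: out=1, reg = 0x3AD1
clock 2: out=1, reg = 0x9D68
clock 3: out=0, reg = 0x4EB4
clock 4: out=0, reg = 0x275A
clock 5: out=0, reg = 0x93AD

0x93AD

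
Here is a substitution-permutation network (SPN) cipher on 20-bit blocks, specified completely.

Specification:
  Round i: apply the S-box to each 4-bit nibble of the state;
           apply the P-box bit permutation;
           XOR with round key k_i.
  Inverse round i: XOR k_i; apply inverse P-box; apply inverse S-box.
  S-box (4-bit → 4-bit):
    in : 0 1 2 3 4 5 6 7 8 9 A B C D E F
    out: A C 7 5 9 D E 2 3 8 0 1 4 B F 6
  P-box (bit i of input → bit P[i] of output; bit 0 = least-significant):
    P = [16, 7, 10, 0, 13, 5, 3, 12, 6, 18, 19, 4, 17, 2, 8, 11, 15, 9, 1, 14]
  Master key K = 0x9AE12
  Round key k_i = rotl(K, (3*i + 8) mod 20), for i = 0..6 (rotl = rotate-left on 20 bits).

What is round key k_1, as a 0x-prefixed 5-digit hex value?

0x094D7

K = 0x9AE12
k_0 = rotl(K, (3*0+8) mod 20) = rotl(K, 8) = 0xE129A
k_1 = rotl(K, (3*1+8) mod 20) = rotl(K, 11) = 0x094D7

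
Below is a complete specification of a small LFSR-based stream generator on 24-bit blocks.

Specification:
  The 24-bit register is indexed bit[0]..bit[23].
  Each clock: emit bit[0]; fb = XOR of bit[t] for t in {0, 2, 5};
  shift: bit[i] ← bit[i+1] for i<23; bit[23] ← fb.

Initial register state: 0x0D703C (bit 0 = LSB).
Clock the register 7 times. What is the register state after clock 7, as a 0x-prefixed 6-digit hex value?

0x641AE0

reg_0 = 0x0D703C
clock 1: out=0, reg = 0x06B81E
clock 2: out=0, reg = 0x835C0F
clock 3: out=1, reg = 0x41AE07
clock 4: out=1, reg = 0x20D703
clock 5: out=1, reg = 0x906B81
clock 6: out=1, reg = 0xC835C0
clock 7: out=0, reg = 0x641AE0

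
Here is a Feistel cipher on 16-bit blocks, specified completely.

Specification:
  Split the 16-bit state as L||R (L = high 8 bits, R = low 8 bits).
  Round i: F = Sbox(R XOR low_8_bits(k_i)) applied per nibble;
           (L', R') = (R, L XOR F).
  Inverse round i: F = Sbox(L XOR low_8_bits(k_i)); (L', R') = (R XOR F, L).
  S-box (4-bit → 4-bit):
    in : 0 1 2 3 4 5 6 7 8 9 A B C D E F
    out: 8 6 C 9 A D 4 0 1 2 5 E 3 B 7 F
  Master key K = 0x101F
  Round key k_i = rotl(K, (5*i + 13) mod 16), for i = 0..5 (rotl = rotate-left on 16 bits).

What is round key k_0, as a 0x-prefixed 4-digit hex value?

K = 0x101F
k_0 = rotl(K, (5*0+13) mod 16) = rotl(K, 13) = 0xE203

0xE203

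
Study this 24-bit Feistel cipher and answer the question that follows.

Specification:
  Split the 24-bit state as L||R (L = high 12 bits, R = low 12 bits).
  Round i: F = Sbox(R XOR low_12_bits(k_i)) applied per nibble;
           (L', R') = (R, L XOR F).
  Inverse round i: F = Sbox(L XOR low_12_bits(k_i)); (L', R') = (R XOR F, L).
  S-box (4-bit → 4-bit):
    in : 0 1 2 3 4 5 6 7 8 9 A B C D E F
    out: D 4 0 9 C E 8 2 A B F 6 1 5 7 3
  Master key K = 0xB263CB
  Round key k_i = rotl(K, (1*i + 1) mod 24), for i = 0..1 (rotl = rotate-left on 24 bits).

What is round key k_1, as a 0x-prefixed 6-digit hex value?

0xC98F2E

K = 0xB263CB
k_0 = rotl(K, (1*0+1) mod 24) = rotl(K, 1) = 0x64C797
k_1 = rotl(K, (1*1+1) mod 24) = rotl(K, 2) = 0xC98F2E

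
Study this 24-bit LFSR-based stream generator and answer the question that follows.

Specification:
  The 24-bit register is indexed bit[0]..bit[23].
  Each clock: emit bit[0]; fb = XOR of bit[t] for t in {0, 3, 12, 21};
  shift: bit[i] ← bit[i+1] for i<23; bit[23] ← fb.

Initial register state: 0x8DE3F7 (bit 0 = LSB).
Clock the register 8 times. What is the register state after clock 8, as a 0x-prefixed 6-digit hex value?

0x0B8DE3

reg_0 = 0x8DE3F7
clock 1: out=1, reg = 0xC6F1FB
clock 2: out=1, reg = 0xE378FD
clock 3: out=1, reg = 0x71BC7E
clock 4: out=0, reg = 0xB8DE3F
clock 5: out=1, reg = 0x5C6F1F
clock 6: out=1, reg = 0x2E378F
clock 7: out=1, reg = 0x171BC7
clock 8: out=1, reg = 0x0B8DE3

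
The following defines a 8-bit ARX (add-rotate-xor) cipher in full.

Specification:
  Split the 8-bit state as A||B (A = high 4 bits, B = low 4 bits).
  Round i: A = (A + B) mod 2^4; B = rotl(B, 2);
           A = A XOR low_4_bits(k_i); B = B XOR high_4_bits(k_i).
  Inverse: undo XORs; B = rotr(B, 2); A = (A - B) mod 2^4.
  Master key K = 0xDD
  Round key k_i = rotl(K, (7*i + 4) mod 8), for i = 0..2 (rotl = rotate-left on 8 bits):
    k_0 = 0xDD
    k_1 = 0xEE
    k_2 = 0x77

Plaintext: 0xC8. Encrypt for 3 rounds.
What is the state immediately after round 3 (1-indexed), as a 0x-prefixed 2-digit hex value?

s_0 = plaintext = 0xC8
s_1 = Round(s_0, k_0) = 0x9F
s_2 = Round(s_1, k_1) = 0x61
s_3 = Round(s_2, k_2) = 0x03

0x03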